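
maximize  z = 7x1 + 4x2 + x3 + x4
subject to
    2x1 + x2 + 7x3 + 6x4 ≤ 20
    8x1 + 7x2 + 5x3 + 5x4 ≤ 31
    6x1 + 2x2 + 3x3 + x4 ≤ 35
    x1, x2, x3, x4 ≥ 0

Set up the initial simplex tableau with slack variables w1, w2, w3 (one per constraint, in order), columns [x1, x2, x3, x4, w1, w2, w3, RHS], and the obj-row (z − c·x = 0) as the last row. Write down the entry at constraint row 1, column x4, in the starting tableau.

6

Constraint 1 has coefficient 6 on x4.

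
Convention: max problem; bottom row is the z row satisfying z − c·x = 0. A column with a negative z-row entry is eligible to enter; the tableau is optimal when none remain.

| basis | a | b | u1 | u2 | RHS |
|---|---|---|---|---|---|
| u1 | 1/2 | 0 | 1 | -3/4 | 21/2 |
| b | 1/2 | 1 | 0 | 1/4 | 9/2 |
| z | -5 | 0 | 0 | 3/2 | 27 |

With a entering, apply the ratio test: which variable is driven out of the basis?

b

Column a entries and ratios — u1: (21/2)/(1/2) = 21; b: (9/2)/(1/2) = 9.
Smallest ratio is 9 in the row of b, so b leaves.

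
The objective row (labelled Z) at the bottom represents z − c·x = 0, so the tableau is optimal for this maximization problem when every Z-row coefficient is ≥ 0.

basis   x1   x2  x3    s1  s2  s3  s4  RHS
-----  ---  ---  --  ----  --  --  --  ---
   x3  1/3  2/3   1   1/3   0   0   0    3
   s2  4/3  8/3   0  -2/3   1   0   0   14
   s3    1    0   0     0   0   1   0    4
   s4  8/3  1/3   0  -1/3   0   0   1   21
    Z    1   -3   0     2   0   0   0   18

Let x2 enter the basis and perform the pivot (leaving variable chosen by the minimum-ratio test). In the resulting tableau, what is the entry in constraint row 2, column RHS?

2

Ratio test on column x2 — row 1: 3/(2/3) = 9/2; row 2: 14/(8/3) = 21/4; row 3: entry 0 ≤ 0; row 4: 21/(1/3) = 63. Minimum is 9/2 at row 1 (x3 leaves); pivot element 2/3.
Divide row 1 by 2/3; eliminate column x2 from the other rows.
Row 2 update in column RHS: 14 − (8/3)·(9/2) = 2.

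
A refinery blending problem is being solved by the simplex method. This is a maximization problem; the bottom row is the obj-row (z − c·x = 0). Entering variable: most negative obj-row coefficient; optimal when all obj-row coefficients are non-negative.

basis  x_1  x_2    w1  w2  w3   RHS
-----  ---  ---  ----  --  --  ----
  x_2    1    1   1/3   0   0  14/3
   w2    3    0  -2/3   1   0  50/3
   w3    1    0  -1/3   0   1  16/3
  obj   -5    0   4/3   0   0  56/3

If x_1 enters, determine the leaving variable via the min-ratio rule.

Column x_1 entries and ratios — x_2: (14/3)/1 = 14/3; w2: (50/3)/3 = 50/9; w3: (16/3)/1 = 16/3.
Smallest ratio is 14/3 in the row of x_2, so x_2 leaves.

x_2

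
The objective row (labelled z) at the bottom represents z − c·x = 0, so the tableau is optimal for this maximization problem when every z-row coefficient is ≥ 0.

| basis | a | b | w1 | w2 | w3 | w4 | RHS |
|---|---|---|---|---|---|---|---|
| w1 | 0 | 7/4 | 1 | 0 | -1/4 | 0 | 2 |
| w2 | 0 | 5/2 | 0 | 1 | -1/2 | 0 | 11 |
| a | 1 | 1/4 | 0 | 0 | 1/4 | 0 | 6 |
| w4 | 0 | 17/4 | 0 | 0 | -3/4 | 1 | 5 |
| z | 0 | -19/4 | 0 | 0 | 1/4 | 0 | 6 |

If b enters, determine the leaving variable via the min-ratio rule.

Column b entries and ratios — w1: 2/(7/4) = 8/7; w2: 11/(5/2) = 22/5; a: 6/(1/4) = 24; w4: 5/(17/4) = 20/17.
Smallest ratio is 8/7 in the row of w1, so w1 leaves.

w1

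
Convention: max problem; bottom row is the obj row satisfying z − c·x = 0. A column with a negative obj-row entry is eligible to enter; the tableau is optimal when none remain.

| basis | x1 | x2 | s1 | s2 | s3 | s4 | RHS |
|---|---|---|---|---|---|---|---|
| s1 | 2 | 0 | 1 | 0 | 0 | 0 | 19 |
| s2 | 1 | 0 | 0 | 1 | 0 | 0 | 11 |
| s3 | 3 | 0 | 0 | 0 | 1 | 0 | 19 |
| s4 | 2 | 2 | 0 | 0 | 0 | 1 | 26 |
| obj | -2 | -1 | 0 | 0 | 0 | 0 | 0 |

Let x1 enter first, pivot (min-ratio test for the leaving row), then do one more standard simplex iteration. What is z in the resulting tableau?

Ratio test on column x1 — row 1: 19/2 = 19/2; row 2: 11/1 = 11; row 3: 19/3 = 19/3; row 4: 26/2 = 13. Minimum is 19/3 at row 3 (s3 leaves); pivot element 3.
Pivot on row 3; the obj-row RHS becomes 0 − (-2)·(19/3) = 38/3.
Next entering variable (most negative obj-row entry -1): x2.
Ratio test on column x2 — row 1: entry 0 ≤ 0; row 2: entry 0 ≤ 0; row 3: entry 0 ≤ 0; row 4: (40/3)/2 = 20/3. Minimum is 20/3 at row 4 (s4 leaves); pivot element 2.
After the second pivot the obj-row RHS is 38/3 − (-1)·(20/3) = 58/3.

58/3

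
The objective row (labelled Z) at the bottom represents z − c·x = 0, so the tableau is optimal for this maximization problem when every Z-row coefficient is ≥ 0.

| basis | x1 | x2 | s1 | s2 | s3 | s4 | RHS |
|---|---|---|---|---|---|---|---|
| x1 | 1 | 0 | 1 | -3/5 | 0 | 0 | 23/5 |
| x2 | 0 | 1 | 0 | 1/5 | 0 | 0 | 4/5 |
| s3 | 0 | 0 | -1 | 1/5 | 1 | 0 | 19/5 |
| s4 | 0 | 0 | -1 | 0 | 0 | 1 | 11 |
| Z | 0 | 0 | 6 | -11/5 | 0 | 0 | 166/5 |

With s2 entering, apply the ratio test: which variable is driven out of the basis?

Column s2 entries and ratios — x1: -3/5 ≤ 0, skip; x2: (4/5)/(1/5) = 4; s3: (19/5)/(1/5) = 19; s4: 0 ≤ 0, skip.
Smallest ratio is 4 in the row of x2, so x2 leaves.

x2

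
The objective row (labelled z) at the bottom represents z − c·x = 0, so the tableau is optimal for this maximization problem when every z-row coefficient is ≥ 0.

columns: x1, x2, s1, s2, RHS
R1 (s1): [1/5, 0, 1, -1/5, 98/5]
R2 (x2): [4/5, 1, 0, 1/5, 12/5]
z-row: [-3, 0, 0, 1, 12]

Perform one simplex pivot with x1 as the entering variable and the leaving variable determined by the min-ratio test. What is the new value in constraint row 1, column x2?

Ratio test on column x1 — row 1: (98/5)/(1/5) = 98; row 2: (12/5)/(4/5) = 3. Minimum is 3 at row 2 (x2 leaves); pivot element 4/5.
Divide row 2 by 4/5; eliminate column x1 from the other rows.
Row 1 update in column x2: 0 − (1/5)·(5/4) = -1/4.

-1/4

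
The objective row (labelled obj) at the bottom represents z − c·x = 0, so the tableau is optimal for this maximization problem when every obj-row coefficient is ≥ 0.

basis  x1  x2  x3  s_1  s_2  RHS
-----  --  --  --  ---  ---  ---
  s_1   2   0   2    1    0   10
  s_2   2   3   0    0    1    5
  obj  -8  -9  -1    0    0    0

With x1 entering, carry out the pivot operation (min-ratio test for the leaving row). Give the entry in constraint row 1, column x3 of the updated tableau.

Ratio test on column x1 — row 1: 10/2 = 5; row 2: 5/2 = 5/2. Minimum is 5/2 at row 2 (s_2 leaves); pivot element 2.
Divide row 2 by 2; eliminate column x1 from the other rows.
Row 1 update in column x3: 2 − 2·0 = 2.

2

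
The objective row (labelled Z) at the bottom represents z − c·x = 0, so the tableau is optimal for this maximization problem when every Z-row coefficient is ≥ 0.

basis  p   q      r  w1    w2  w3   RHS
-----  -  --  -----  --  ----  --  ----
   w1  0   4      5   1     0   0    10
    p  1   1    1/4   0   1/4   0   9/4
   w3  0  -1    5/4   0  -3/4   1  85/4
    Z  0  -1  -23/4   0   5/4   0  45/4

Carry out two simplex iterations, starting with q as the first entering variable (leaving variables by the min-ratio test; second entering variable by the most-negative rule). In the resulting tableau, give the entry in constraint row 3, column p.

Ratio test on column q — row 1: 10/4 = 5/2; row 2: (9/4)/1 = 9/4; row 3: entry -1 ≤ 0. Minimum is 9/4 at row 2 (p leaves); pivot element 1.
Divide row 2 by 1; eliminate column q from the other rows.
Second iteration: most negative Z-row entry is -11/2 in column r, so r enters.
Ratio test on column r — row 1: 1/4 = 1/4; row 2: (9/4)/(1/4) = 9; row 3: (47/2)/(3/2) = 47/3. Minimum is 1/4 at row 1 (w1 leaves); pivot element 4.
Divide row 1 by 4; eliminate column r from the other rows.
After both pivots, the entry at constraint row 3, column p is 5/2.

5/2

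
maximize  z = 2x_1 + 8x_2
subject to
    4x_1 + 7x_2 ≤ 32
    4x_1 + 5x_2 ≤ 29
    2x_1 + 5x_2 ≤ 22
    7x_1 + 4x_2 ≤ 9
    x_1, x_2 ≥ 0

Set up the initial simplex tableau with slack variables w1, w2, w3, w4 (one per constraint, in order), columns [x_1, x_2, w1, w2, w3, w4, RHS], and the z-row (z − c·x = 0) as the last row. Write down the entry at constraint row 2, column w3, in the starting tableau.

0

Slack w3 belongs to constraint 3; its column is the unit vector e_3, so the entry in row 2 is 0.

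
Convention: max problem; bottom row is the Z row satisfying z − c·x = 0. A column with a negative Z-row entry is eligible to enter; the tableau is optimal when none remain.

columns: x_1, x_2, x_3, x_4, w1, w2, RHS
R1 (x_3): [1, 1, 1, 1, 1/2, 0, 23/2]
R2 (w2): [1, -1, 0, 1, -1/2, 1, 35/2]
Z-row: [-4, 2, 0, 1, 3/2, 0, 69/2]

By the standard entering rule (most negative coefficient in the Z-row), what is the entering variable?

Negative Z-row entries: x_1: -4.
The most negative is -4 in column x_1, so x_1 enters.

x_1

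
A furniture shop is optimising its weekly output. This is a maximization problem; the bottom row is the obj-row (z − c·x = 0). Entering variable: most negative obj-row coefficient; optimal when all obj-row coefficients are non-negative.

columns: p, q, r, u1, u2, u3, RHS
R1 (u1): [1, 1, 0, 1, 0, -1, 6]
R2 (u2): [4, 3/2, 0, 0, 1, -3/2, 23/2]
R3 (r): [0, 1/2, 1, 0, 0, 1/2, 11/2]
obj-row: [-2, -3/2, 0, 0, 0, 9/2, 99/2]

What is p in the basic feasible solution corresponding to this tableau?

0

p is not in the basis, so in the current basic feasible solution p = 0.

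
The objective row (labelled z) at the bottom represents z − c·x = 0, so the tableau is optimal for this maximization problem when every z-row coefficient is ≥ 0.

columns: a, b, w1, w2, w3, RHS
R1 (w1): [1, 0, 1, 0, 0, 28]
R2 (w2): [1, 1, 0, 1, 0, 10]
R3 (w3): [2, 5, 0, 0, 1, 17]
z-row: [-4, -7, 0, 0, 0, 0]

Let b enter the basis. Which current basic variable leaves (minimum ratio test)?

Column b entries and ratios — w1: 0 ≤ 0, skip; w2: 10/1 = 10; w3: 17/5 = 17/5.
Smallest ratio is 17/5 in the row of w3, so w3 leaves.

w3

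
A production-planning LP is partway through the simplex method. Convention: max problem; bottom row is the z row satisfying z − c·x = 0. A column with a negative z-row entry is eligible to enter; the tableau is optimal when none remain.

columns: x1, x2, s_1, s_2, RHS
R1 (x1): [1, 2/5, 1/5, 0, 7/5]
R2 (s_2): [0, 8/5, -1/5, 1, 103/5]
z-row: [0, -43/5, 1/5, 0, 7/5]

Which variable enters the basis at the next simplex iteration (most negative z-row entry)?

x2

Negative z-row entries: x2: -43/5.
The most negative is -43/5 in column x2, so x2 enters.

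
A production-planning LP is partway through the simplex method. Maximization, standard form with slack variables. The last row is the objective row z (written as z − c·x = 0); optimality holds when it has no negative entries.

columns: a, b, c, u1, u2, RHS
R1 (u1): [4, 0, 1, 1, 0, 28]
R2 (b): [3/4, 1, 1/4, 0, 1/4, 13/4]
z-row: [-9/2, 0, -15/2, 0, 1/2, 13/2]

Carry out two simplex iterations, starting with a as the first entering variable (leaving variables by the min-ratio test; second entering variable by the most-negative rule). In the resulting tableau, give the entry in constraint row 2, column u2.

1

Ratio test on column a — row 1: 28/4 = 7; row 2: (13/4)/(3/4) = 13/3. Minimum is 13/3 at row 2 (b leaves); pivot element 3/4.
Divide row 2 by 3/4; eliminate column a from the other rows.
Second iteration: most negative z-row entry is -6 in column c, so c enters.
Ratio test on column c — row 1: entry -1/3 ≤ 0; row 2: (13/3)/(1/3) = 13. Minimum is 13 at row 2 (a leaves); pivot element 1/3.
Divide row 2 by 1/3; eliminate column c from the other rows.
After both pivots, the entry at constraint row 2, column u2 is 1.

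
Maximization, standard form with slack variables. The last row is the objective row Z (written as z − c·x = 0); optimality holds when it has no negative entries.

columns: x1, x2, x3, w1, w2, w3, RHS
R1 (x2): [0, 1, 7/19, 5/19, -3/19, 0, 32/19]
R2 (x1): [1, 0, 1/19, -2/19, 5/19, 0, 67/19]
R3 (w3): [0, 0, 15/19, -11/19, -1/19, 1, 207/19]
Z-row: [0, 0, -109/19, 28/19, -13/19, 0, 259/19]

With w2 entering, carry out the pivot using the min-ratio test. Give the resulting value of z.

114/5

Ratio test on column w2 — row 1: entry -3/19 ≤ 0; row 2: (67/19)/(5/19) = 67/5; row 3: entry -1/19 ≤ 0. Minimum is 67/5 at row 2 (x1 leaves); pivot element 5/19.
Pivot on row 2; the Z-row RHS becomes 259/19 − (-13/19)·(67/5) = 114/5.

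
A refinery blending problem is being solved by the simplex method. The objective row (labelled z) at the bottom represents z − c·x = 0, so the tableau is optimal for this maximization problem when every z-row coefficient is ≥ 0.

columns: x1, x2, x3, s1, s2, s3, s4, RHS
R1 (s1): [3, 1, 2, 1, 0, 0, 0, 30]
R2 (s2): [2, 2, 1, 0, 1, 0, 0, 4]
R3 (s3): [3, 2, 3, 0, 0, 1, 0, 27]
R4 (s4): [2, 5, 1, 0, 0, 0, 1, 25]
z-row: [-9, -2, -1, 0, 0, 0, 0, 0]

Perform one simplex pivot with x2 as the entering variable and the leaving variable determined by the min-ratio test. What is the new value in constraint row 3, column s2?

Ratio test on column x2 — row 1: 30/1 = 30; row 2: 4/2 = 2; row 3: 27/2 = 27/2; row 4: 25/5 = 5. Minimum is 2 at row 2 (s2 leaves); pivot element 2.
Divide row 2 by 2; eliminate column x2 from the other rows.
Row 3 update in column s2: 0 − 2·(1/2) = -1.

-1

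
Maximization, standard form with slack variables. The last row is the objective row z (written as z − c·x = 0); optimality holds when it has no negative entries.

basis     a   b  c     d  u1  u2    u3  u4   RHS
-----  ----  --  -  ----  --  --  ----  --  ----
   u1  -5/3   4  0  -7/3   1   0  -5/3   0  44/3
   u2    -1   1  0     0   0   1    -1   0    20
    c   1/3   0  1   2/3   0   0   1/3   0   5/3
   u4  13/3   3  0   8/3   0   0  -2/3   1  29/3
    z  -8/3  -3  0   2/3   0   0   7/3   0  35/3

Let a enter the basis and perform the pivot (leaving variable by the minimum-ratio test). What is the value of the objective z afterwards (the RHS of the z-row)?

229/13

Ratio test on column a — row 1: entry -5/3 ≤ 0; row 2: entry -1 ≤ 0; row 3: (5/3)/(1/3) = 5; row 4: (29/3)/(13/3) = 29/13. Minimum is 29/13 at row 4 (u4 leaves); pivot element 13/3.
Pivot on row 4; the z-row RHS becomes 35/3 − (-8/3)·(29/13) = 229/13.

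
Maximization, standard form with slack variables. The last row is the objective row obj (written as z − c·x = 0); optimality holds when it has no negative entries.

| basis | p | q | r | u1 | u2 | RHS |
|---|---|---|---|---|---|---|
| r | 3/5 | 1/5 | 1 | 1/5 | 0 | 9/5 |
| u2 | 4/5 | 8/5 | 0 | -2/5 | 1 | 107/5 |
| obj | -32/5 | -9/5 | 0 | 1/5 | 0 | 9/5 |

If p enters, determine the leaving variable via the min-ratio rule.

Column p entries and ratios — r: (9/5)/(3/5) = 3; u2: (107/5)/(4/5) = 107/4.
Smallest ratio is 3 in the row of r, so r leaves.

r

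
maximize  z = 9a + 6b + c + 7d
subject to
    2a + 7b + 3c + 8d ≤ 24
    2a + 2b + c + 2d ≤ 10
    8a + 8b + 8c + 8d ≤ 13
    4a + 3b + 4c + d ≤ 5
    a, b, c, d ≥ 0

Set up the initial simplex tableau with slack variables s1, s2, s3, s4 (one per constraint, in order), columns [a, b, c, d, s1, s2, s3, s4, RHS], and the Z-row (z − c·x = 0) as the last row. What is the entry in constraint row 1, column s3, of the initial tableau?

Slack s3 belongs to constraint 3; its column is the unit vector e_3, so the entry in row 1 is 0.

0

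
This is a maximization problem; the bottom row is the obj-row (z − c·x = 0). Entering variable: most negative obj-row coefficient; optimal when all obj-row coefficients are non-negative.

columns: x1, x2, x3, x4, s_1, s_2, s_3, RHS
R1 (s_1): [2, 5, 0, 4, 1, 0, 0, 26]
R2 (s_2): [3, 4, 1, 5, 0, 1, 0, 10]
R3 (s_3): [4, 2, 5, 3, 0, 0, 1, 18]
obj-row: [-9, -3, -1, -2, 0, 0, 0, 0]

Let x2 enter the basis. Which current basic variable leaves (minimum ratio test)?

s_2

Column x2 entries and ratios — s_1: 26/5 = 26/5; s_2: 10/4 = 5/2; s_3: 18/2 = 9.
Smallest ratio is 5/2 in the row of s_2, so s_2 leaves.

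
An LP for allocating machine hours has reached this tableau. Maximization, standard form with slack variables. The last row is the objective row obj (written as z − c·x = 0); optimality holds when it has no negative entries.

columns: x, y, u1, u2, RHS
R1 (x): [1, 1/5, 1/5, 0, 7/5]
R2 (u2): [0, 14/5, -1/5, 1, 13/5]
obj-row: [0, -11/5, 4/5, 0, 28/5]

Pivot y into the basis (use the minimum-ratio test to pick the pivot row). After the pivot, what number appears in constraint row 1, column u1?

3/14

Ratio test on column y — row 1: (7/5)/(1/5) = 7; row 2: (13/5)/(14/5) = 13/14. Minimum is 13/14 at row 2 (u2 leaves); pivot element 14/5.
Divide row 2 by 14/5; eliminate column y from the other rows.
Row 1 update in column u1: 1/5 − (1/5)·(-1/14) = 3/14.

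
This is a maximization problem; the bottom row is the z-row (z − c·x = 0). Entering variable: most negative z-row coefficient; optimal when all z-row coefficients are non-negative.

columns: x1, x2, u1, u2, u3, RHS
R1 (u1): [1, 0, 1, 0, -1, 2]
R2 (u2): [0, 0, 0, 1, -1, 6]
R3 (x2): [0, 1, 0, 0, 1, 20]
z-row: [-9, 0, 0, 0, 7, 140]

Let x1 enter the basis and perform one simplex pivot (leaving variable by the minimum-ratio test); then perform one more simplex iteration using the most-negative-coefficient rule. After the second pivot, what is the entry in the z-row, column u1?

9

Ratio test on column x1 — row 1: 2/1 = 2; row 2: entry 0 ≤ 0; row 3: entry 0 ≤ 0. Minimum is 2 at row 1 (u1 leaves); pivot element 1.
Divide row 1 by 1; eliminate column x1 from the other rows.
Second iteration: most negative z-row entry is -2 in column u3, so u3 enters.
Ratio test on column u3 — row 1: entry -1 ≤ 0; row 2: entry -1 ≤ 0; row 3: 20/1 = 20. Minimum is 20 at row 3 (x2 leaves); pivot element 1.
Divide row 3 by 1; eliminate column u3 from the other rows.
After both pivots, the entry at the z-row, column u1 is 9.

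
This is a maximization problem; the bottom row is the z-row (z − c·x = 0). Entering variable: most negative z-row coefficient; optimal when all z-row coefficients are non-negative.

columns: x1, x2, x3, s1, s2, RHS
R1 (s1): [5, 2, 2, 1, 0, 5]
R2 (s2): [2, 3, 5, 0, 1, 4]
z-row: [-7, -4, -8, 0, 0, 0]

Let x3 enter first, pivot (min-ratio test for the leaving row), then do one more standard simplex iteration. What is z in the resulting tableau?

199/21

Ratio test on column x3 — row 1: 5/2 = 5/2; row 2: 4/5 = 4/5. Minimum is 4/5 at row 2 (s2 leaves); pivot element 5.
Pivot on row 2; the z-row RHS becomes 0 − (-8)·(4/5) = 32/5.
Next entering variable (most negative z-row entry -19/5): x1.
Ratio test on column x1 — row 1: (17/5)/(21/5) = 17/21; row 2: (4/5)/(2/5) = 2. Minimum is 17/21 at row 1 (s1 leaves); pivot element 21/5.
After the second pivot the z-row RHS is 32/5 − (-19/5)·(17/21) = 199/21.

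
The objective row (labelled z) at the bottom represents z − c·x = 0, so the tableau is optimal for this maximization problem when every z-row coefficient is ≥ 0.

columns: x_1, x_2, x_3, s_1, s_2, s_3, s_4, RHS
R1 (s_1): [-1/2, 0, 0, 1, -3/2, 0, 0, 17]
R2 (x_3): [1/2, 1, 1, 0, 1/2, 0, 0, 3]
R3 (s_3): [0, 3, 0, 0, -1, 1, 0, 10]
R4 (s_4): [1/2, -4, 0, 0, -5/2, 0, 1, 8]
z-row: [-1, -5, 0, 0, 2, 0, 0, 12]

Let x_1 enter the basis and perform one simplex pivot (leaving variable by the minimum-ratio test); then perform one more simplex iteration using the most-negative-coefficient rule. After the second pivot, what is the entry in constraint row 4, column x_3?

4

Ratio test on column x_1 — row 1: entry -1/2 ≤ 0; row 2: 3/(1/2) = 6; row 3: entry 0 ≤ 0; row 4: 8/(1/2) = 16. Minimum is 6 at row 2 (x_3 leaves); pivot element 1/2.
Divide row 2 by 1/2; eliminate column x_1 from the other rows.
Second iteration: most negative z-row entry is -3 in column x_2, so x_2 enters.
Ratio test on column x_2 — row 1: 20/1 = 20; row 2: 6/2 = 3; row 3: 10/3 = 10/3; row 4: entry -5 ≤ 0. Minimum is 3 at row 2 (x_1 leaves); pivot element 2.
Divide row 2 by 2; eliminate column x_2 from the other rows.
After both pivots, the entry at constraint row 4, column x_3 is 4.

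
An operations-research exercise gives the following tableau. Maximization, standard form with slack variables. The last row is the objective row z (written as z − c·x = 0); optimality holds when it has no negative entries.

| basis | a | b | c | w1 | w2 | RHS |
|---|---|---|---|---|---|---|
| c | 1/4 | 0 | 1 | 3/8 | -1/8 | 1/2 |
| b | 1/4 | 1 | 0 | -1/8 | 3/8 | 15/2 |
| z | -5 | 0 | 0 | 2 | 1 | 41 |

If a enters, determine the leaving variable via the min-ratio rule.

Column a entries and ratios — c: (1/2)/(1/4) = 2; b: (15/2)/(1/4) = 30.
Smallest ratio is 2 in the row of c, so c leaves.

c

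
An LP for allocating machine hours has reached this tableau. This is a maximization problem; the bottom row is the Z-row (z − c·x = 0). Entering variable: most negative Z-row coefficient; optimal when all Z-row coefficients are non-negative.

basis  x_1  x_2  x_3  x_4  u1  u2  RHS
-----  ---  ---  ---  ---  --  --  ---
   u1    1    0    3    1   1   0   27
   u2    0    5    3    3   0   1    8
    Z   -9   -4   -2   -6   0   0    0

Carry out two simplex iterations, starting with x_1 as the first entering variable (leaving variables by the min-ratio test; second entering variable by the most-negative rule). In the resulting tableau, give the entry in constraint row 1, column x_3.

Ratio test on column x_1 — row 1: 27/1 = 27; row 2: entry 0 ≤ 0. Minimum is 27 at row 1 (u1 leaves); pivot element 1.
Divide row 1 by 1; eliminate column x_1 from the other rows.
Second iteration: most negative Z-row entry is -4 in column x_2, so x_2 enters.
Ratio test on column x_2 — row 1: entry 0 ≤ 0; row 2: 8/5 = 8/5. Minimum is 8/5 at row 2 (u2 leaves); pivot element 5.
Divide row 2 by 5; eliminate column x_2 from the other rows.
After both pivots, the entry at constraint row 1, column x_3 is 3.

3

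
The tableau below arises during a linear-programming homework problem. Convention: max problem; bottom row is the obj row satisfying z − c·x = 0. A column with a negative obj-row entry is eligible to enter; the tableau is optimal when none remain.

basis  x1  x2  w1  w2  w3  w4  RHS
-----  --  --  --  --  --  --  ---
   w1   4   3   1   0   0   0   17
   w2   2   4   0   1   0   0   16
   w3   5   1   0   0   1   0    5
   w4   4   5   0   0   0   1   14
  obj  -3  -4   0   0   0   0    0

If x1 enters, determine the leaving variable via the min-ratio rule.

Column x1 entries and ratios — w1: 17/4 = 17/4; w2: 16/2 = 8; w3: 5/5 = 1; w4: 14/4 = 7/2.
Smallest ratio is 1 in the row of w3, so w3 leaves.

w3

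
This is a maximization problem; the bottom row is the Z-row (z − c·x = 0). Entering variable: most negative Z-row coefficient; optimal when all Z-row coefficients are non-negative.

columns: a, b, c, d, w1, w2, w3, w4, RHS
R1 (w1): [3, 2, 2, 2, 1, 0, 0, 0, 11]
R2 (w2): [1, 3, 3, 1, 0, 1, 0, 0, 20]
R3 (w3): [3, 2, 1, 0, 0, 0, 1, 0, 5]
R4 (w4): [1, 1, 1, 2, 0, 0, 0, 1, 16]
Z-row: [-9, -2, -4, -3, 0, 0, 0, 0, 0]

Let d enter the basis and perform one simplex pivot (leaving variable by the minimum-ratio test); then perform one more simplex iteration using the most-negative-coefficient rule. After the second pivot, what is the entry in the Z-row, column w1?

3/2

Ratio test on column d — row 1: 11/2 = 11/2; row 2: 20/1 = 20; row 3: entry 0 ≤ 0; row 4: 16/2 = 8. Minimum is 11/2 at row 1 (w1 leaves); pivot element 2.
Divide row 1 by 2; eliminate column d from the other rows.
Second iteration: most negative Z-row entry is -9/2 in column a, so a enters.
Ratio test on column a — row 1: (11/2)/(3/2) = 11/3; row 2: entry -1/2 ≤ 0; row 3: 5/3 = 5/3; row 4: entry -2 ≤ 0. Minimum is 5/3 at row 3 (w3 leaves); pivot element 3.
Divide row 3 by 3; eliminate column a from the other rows.
After both pivots, the entry at the Z-row, column w1 is 3/2.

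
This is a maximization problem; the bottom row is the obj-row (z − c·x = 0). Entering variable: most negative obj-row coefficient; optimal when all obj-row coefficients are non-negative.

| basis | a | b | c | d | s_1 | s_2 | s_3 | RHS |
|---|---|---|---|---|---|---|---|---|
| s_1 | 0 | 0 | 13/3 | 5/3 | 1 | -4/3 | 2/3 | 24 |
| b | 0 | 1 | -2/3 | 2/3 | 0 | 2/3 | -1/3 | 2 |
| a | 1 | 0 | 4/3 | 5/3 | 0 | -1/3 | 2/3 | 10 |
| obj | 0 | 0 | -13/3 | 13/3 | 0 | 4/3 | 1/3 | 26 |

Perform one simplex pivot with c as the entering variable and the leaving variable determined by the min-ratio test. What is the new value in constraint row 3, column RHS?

34/13

Ratio test on column c — row 1: 24/(13/3) = 72/13; row 2: entry -2/3 ≤ 0; row 3: 10/(4/3) = 15/2. Minimum is 72/13 at row 1 (s_1 leaves); pivot element 13/3.
Divide row 1 by 13/3; eliminate column c from the other rows.
Row 3 update in column RHS: 10 − (4/3)·(72/13) = 34/13.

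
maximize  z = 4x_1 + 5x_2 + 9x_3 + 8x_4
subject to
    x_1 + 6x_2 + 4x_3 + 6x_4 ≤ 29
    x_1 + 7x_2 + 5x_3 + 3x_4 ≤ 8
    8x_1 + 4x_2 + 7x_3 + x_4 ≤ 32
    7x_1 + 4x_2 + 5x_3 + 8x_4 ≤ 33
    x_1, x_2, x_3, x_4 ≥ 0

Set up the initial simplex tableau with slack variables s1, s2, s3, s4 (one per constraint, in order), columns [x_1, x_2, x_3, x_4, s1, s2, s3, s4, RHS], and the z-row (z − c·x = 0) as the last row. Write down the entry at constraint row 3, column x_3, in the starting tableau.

Constraint 3 has coefficient 7 on x_3.

7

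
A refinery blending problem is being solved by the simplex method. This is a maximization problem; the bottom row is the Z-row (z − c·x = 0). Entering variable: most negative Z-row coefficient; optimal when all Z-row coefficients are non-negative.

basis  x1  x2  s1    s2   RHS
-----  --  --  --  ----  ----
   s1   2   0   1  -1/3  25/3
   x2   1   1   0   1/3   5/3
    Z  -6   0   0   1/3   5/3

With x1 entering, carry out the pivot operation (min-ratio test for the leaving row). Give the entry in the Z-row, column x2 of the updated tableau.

6

Ratio test on column x1 — row 1: (25/3)/2 = 25/6; row 2: (5/3)/1 = 5/3. Minimum is 5/3 at row 2 (x2 leaves); pivot element 1.
Divide row 2 by 1; eliminate column x1 from the other rows.
Z-row update in column x2: 0 − (-6)·1 = 6.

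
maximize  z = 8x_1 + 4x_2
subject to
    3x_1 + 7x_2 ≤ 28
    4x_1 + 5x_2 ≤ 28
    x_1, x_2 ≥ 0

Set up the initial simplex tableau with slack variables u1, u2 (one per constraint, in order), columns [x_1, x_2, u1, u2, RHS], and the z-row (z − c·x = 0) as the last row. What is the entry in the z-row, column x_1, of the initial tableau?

The z-row carries the negated objective coefficients: the x_1 entry is -8.

-8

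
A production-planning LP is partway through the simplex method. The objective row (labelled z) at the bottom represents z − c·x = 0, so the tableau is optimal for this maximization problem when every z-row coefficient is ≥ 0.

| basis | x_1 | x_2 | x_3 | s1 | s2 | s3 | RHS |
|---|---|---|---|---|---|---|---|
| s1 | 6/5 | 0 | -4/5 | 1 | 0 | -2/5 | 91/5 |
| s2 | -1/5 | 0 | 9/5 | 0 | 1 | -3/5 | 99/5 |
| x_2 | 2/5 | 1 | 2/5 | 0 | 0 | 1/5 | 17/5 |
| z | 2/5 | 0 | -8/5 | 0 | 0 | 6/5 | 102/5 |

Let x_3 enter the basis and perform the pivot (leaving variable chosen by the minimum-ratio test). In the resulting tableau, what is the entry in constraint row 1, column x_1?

Ratio test on column x_3 — row 1: entry -4/5 ≤ 0; row 2: (99/5)/(9/5) = 11; row 3: (17/5)/(2/5) = 17/2. Minimum is 17/2 at row 3 (x_2 leaves); pivot element 2/5.
Divide row 3 by 2/5; eliminate column x_3 from the other rows.
Row 1 update in column x_1: 6/5 − (-4/5)·1 = 2.

2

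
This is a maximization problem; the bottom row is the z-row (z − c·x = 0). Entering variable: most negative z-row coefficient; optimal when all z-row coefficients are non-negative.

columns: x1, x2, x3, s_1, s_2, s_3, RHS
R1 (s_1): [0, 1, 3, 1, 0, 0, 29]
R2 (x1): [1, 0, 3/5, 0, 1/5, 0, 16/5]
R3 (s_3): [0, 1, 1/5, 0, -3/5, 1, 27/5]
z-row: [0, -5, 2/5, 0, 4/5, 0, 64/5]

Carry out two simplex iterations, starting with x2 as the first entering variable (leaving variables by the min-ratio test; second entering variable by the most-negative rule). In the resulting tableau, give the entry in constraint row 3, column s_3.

1

Ratio test on column x2 — row 1: 29/1 = 29; row 2: entry 0 ≤ 0; row 3: (27/5)/1 = 27/5. Minimum is 27/5 at row 3 (s_3 leaves); pivot element 1.
Divide row 3 by 1; eliminate column x2 from the other rows.
Second iteration: most negative z-row entry is -11/5 in column s_2, so s_2 enters.
Ratio test on column s_2 — row 1: (118/5)/(3/5) = 118/3; row 2: (16/5)/(1/5) = 16; row 3: entry -3/5 ≤ 0. Minimum is 16 at row 2 (x1 leaves); pivot element 1/5.
Divide row 2 by 1/5; eliminate column s_2 from the other rows.
After both pivots, the entry at constraint row 3, column s_3 is 1.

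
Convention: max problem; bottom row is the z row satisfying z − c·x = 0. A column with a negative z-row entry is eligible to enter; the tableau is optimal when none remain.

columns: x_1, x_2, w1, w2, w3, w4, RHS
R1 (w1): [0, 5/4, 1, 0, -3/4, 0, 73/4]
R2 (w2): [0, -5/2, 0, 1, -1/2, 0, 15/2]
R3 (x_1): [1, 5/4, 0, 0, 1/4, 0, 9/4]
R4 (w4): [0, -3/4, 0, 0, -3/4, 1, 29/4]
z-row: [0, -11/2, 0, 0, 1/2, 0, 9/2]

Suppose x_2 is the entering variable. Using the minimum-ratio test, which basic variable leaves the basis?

Column x_2 entries and ratios — w1: (73/4)/(5/4) = 73/5; w2: -5/2 ≤ 0, skip; x_1: (9/4)/(5/4) = 9/5; w4: -3/4 ≤ 0, skip.
Smallest ratio is 9/5 in the row of x_1, so x_1 leaves.

x_1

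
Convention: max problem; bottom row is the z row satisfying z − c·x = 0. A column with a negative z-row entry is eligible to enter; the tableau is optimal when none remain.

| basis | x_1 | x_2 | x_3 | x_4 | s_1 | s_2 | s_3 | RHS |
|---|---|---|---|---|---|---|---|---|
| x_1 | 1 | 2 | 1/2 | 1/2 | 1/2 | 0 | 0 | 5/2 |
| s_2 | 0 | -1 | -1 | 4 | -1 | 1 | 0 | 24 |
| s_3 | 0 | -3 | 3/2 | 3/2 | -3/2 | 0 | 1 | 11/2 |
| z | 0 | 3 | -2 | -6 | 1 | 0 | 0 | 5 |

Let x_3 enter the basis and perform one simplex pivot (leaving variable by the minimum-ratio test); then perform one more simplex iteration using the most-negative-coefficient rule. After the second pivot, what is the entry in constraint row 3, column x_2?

Ratio test on column x_3 — row 1: (5/2)/(1/2) = 5; row 2: entry -1 ≤ 0; row 3: (11/2)/(3/2) = 11/3. Minimum is 11/3 at row 3 (s_3 leaves); pivot element 3/2.
Divide row 3 by 3/2; eliminate column x_3 from the other rows.
Second iteration: most negative z-row entry is -4 in column x_4, so x_4 enters.
Ratio test on column x_4 — row 1: entry 0 ≤ 0; row 2: (83/3)/5 = 83/15; row 3: (11/3)/1 = 11/3. Minimum is 11/3 at row 3 (x_3 leaves); pivot element 1.
Divide row 3 by 1; eliminate column x_4 from the other rows.
After both pivots, the entry at constraint row 3, column x_2 is -2.

-2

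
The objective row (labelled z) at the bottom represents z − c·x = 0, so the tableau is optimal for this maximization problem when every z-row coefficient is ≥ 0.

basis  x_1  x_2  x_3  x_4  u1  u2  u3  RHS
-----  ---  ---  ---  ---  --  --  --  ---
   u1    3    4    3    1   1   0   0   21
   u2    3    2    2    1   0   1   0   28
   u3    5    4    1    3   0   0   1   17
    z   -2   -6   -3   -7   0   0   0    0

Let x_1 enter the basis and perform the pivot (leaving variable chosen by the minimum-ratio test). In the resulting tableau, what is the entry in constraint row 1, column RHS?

54/5

Ratio test on column x_1 — row 1: 21/3 = 7; row 2: 28/3 = 28/3; row 3: 17/5 = 17/5. Minimum is 17/5 at row 3 (u3 leaves); pivot element 5.
Divide row 3 by 5; eliminate column x_1 from the other rows.
Row 1 update in column RHS: 21 − 3·(17/5) = 54/5.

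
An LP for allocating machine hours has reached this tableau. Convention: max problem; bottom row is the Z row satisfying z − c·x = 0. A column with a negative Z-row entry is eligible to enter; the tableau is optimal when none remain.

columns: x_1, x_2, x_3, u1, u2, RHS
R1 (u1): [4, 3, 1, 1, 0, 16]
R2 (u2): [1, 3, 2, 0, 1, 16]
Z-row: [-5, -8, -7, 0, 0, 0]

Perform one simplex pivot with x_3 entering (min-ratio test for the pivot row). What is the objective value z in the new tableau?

Ratio test on column x_3 — row 1: 16/1 = 16; row 2: 16/2 = 8. Minimum is 8 at row 2 (u2 leaves); pivot element 2.
Pivot on row 2; the Z-row RHS becomes 0 − (-7)·8 = 56.

56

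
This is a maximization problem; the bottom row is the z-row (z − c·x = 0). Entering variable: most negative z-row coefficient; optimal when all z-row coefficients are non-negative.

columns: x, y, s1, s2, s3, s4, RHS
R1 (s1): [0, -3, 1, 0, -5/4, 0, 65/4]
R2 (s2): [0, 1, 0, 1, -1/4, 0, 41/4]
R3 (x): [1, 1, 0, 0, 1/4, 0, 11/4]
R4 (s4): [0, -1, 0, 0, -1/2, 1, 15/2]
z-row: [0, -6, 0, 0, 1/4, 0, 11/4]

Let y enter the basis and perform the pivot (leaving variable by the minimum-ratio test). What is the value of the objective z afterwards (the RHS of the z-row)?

77/4

Ratio test on column y — row 1: entry -3 ≤ 0; row 2: (41/4)/1 = 41/4; row 3: (11/4)/1 = 11/4; row 4: entry -1 ≤ 0. Minimum is 11/4 at row 3 (x leaves); pivot element 1.
Pivot on row 3; the z-row RHS becomes 11/4 − (-6)·(11/4) = 77/4.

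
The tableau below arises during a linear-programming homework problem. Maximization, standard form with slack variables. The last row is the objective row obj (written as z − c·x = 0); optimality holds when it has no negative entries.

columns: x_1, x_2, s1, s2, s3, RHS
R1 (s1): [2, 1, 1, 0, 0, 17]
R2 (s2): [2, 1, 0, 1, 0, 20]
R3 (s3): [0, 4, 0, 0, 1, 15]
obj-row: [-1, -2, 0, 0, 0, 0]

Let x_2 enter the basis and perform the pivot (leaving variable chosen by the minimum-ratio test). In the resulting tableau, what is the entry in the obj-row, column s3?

Ratio test on column x_2 — row 1: 17/1 = 17; row 2: 20/1 = 20; row 3: 15/4 = 15/4. Minimum is 15/4 at row 3 (s3 leaves); pivot element 4.
Divide row 3 by 4; eliminate column x_2 from the other rows.
obj-row update in column s3: 0 − (-2)·(1/4) = 1/2.

1/2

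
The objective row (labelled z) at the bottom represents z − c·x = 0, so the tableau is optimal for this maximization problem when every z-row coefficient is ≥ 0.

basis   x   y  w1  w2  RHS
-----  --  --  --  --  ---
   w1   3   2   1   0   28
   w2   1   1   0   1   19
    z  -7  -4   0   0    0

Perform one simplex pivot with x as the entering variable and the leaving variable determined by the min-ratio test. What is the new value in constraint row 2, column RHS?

Ratio test on column x — row 1: 28/3 = 28/3; row 2: 19/1 = 19. Minimum is 28/3 at row 1 (w1 leaves); pivot element 3.
Divide row 1 by 3; eliminate column x from the other rows.
Row 2 update in column RHS: 19 − 1·(28/3) = 29/3.

29/3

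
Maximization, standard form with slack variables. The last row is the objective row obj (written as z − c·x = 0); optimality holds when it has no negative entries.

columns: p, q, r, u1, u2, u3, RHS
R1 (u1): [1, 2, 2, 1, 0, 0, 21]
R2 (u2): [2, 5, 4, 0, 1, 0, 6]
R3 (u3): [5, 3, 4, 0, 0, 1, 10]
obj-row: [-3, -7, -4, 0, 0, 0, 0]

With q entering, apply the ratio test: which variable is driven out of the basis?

Column q entries and ratios — u1: 21/2 = 21/2; u2: 6/5 = 6/5; u3: 10/3 = 10/3.
Smallest ratio is 6/5 in the row of u2, so u2 leaves.

u2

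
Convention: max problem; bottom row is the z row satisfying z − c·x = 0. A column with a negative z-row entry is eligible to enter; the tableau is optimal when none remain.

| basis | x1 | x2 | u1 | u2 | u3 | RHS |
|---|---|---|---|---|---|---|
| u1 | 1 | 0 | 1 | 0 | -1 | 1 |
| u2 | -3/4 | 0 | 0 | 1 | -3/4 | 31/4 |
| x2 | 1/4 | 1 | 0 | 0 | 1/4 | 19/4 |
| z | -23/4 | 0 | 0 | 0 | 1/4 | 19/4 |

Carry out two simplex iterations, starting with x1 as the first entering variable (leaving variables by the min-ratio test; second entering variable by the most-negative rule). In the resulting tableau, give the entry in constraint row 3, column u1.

Ratio test on column x1 — row 1: 1/1 = 1; row 2: entry -3/4 ≤ 0; row 3: (19/4)/(1/4) = 19. Minimum is 1 at row 1 (u1 leaves); pivot element 1.
Divide row 1 by 1; eliminate column x1 from the other rows.
Second iteration: most negative z-row entry is -11/2 in column u3, so u3 enters.
Ratio test on column u3 — row 1: entry -1 ≤ 0; row 2: entry -3/2 ≤ 0; row 3: (9/2)/(1/2) = 9. Minimum is 9 at row 3 (x2 leaves); pivot element 1/2.
Divide row 3 by 1/2; eliminate column u3 from the other rows.
After both pivots, the entry at constraint row 3, column u1 is -1/2.

-1/2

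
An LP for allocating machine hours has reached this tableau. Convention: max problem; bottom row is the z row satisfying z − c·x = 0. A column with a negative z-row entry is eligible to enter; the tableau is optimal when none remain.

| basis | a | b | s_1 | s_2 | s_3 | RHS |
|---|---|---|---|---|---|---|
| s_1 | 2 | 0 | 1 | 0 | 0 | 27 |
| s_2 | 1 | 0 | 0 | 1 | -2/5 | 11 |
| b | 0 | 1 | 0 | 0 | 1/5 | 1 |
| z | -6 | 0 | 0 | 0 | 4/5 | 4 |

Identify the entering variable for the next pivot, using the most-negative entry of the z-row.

Negative z-row entries: a: -6.
The most negative is -6 in column a, so a enters.

a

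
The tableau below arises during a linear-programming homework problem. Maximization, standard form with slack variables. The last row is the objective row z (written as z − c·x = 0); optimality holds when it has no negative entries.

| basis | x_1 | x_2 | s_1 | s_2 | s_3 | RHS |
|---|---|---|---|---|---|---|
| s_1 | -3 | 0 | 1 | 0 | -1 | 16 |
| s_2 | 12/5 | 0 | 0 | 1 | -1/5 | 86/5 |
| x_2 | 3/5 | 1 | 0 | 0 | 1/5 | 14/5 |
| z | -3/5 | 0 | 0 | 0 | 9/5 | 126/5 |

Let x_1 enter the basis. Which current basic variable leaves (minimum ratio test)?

Column x_1 entries and ratios — s_1: -3 ≤ 0, skip; s_2: (86/5)/(12/5) = 43/6; x_2: (14/5)/(3/5) = 14/3.
Smallest ratio is 14/3 in the row of x_2, so x_2 leaves.

x_2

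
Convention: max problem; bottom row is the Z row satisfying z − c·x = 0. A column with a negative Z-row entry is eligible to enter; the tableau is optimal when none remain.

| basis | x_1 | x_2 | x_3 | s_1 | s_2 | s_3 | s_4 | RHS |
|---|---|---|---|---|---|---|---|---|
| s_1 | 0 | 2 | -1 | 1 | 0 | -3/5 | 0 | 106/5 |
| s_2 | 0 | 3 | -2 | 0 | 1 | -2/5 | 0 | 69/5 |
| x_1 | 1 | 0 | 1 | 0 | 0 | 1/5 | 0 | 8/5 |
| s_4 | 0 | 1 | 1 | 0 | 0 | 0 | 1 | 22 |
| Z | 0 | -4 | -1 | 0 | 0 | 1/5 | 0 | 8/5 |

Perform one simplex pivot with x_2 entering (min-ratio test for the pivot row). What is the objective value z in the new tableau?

20

Ratio test on column x_2 — row 1: (106/5)/2 = 53/5; row 2: (69/5)/3 = 23/5; row 3: entry 0 ≤ 0; row 4: 22/1 = 22. Minimum is 23/5 at row 2 (s_2 leaves); pivot element 3.
Pivot on row 2; the Z-row RHS becomes 8/5 − (-4)·(23/5) = 20.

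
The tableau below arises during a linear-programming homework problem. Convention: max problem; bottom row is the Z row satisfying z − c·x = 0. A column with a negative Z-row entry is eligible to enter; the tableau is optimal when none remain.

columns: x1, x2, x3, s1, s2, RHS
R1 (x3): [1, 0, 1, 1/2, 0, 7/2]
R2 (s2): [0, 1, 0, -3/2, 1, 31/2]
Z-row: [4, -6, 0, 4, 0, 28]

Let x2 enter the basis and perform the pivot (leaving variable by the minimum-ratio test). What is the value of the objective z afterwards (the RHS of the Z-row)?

121

Ratio test on column x2 — row 1: entry 0 ≤ 0; row 2: (31/2)/1 = 31/2. Minimum is 31/2 at row 2 (s2 leaves); pivot element 1.
Pivot on row 2; the Z-row RHS becomes 28 − (-6)·(31/2) = 121.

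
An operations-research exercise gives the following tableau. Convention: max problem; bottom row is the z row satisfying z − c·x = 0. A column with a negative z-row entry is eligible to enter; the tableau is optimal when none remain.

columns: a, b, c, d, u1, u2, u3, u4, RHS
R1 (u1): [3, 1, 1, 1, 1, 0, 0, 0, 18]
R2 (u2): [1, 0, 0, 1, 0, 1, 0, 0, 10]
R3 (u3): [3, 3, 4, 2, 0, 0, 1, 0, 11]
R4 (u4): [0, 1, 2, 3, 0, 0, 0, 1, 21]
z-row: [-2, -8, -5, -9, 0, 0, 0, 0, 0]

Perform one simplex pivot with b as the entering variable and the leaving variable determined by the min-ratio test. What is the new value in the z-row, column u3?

8/3

Ratio test on column b — row 1: 18/1 = 18; row 2: entry 0 ≤ 0; row 3: 11/3 = 11/3; row 4: 21/1 = 21. Minimum is 11/3 at row 3 (u3 leaves); pivot element 3.
Divide row 3 by 3; eliminate column b from the other rows.
z-row update in column u3: 0 − (-8)·(1/3) = 8/3.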